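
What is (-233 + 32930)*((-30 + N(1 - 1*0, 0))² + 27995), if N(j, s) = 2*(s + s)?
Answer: 944779815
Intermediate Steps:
N(j, s) = 4*s (N(j, s) = 2*(2*s) = 4*s)
(-233 + 32930)*((-30 + N(1 - 1*0, 0))² + 27995) = (-233 + 32930)*((-30 + 4*0)² + 27995) = 32697*((-30 + 0)² + 27995) = 32697*((-30)² + 27995) = 32697*(900 + 27995) = 32697*28895 = 944779815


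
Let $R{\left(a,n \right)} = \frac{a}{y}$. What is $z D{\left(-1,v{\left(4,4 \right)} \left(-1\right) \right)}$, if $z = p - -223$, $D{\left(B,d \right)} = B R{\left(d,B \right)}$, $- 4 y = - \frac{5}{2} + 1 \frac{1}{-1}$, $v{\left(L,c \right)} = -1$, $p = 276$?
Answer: $- \frac{3992}{7} \approx -570.29$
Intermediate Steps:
$y = \frac{7}{8}$ ($y = - \frac{- \frac{5}{2} + 1 \frac{1}{-1}}{4} = - \frac{\left(-5\right) \frac{1}{2} + 1 \left(-1\right)}{4} = - \frac{- \frac{5}{2} - 1}{4} = \left(- \frac{1}{4}\right) \left(- \frac{7}{2}\right) = \frac{7}{8} \approx 0.875$)
$R{\left(a,n \right)} = \frac{8 a}{7}$ ($R{\left(a,n \right)} = \frac{a}{\frac{7}{8}} = a \frac{8}{7} = \frac{8 a}{7}$)
$D{\left(B,d \right)} = \frac{8 B d}{7}$ ($D{\left(B,d \right)} = B \frac{8 d}{7} = \frac{8 B d}{7}$)
$z = 499$ ($z = 276 - -223 = 276 + 223 = 499$)
$z D{\left(-1,v{\left(4,4 \right)} \left(-1\right) \right)} = 499 \cdot \frac{8}{7} \left(-1\right) \left(\left(-1\right) \left(-1\right)\right) = 499 \cdot \frac{8}{7} \left(-1\right) 1 = 499 \left(- \frac{8}{7}\right) = - \frac{3992}{7}$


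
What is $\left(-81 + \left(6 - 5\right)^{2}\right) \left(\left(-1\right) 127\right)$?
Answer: $10160$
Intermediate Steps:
$\left(-81 + \left(6 - 5\right)^{2}\right) \left(\left(-1\right) 127\right) = \left(-81 + 1^{2}\right) \left(-127\right) = \left(-81 + 1\right) \left(-127\right) = \left(-80\right) \left(-127\right) = 10160$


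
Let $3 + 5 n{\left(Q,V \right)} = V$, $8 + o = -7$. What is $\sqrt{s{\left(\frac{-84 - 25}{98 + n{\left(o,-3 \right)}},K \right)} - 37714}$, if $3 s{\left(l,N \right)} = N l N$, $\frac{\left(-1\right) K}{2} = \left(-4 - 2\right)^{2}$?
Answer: $\frac{i \sqrt{4798834}}{11} \approx 199.15 i$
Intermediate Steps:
$o = -15$ ($o = -8 - 7 = -15$)
$n{\left(Q,V \right)} = - \frac{3}{5} + \frac{V}{5}$
$K = -72$ ($K = - 2 \left(-4 - 2\right)^{2} = - 2 \left(-6\right)^{2} = \left(-2\right) 36 = -72$)
$s{\left(l,N \right)} = \frac{l N^{2}}{3}$ ($s{\left(l,N \right)} = \frac{N l N}{3} = \frac{l N^{2}}{3}$)
$\sqrt{s{\left(\frac{-84 - 25}{98 + n{\left(o,-3 \right)}},K \right)} - 37714} = \sqrt{\frac{\frac{-84 - 25}{98 + \left(- \frac{3}{5} + \frac{1}{5} \left(-3\right)\right)} \left(-72\right)^{2}}{3} - 37714} = \sqrt{\frac{1}{3} \left(- \frac{109}{98 - \frac{6}{5}}\right) 5184 - 37714} = \sqrt{\frac{1}{3} \left(- \frac{109}{\frac{484}{5}}\right) 5184 - 37714} = \sqrt{\frac{1}{3} \left(\left(-109\right) \frac{5}{484}\right) 5184 - 37714} = \sqrt{\frac{1}{3} \left(- \frac{545}{484}\right) 5184 - 37714} = \sqrt{- \frac{235440}{121} - 37714} = \sqrt{- \frac{4798834}{121}} = \frac{i \sqrt{4798834}}{11}$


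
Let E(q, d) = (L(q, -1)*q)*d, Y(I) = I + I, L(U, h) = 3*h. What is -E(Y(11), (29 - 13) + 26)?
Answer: 2772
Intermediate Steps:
Y(I) = 2*I
E(q, d) = -3*d*q (E(q, d) = ((3*(-1))*q)*d = (-3*q)*d = -3*d*q)
-E(Y(11), (29 - 13) + 26) = -(-3)*((29 - 13) + 26)*2*11 = -(-3)*(16 + 26)*22 = -(-3)*42*22 = -1*(-2772) = 2772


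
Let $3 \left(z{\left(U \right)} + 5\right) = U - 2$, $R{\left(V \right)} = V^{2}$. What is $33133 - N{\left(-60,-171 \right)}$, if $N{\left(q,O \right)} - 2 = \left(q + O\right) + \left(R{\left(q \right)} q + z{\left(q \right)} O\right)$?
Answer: $244973$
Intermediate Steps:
$z{\left(U \right)} = - \frac{17}{3} + \frac{U}{3}$ ($z{\left(U \right)} = -5 + \frac{U - 2}{3} = -5 + \frac{-2 + U}{3} = -5 + \left(- \frac{2}{3} + \frac{U}{3}\right) = - \frac{17}{3} + \frac{U}{3}$)
$N{\left(q,O \right)} = 2 + O + q + q^{3} + O \left(- \frac{17}{3} + \frac{q}{3}\right)$ ($N{\left(q,O \right)} = 2 + \left(\left(q + O\right) + \left(q^{2} q + \left(- \frac{17}{3} + \frac{q}{3}\right) O\right)\right) = 2 + \left(\left(O + q\right) + \left(q^{3} + O \left(- \frac{17}{3} + \frac{q}{3}\right)\right)\right) = 2 + \left(O + q + q^{3} + O \left(- \frac{17}{3} + \frac{q}{3}\right)\right) = 2 + O + q + q^{3} + O \left(- \frac{17}{3} + \frac{q}{3}\right)$)
$33133 - N{\left(-60,-171 \right)} = 33133 - \left(2 - 171 - 60 + \left(-60\right)^{3} + \frac{1}{3} \left(-171\right) \left(-17 - 60\right)\right) = 33133 - \left(2 - 171 - 60 - 216000 + \frac{1}{3} \left(-171\right) \left(-77\right)\right) = 33133 - \left(2 - 171 - 60 - 216000 + 4389\right) = 33133 - -211840 = 33133 + 211840 = 244973$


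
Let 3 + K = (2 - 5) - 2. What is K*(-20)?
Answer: 160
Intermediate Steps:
K = -8 (K = -3 + ((2 - 5) - 2) = -3 + (-3 - 2) = -3 - 5 = -8)
K*(-20) = -8*(-20) = 160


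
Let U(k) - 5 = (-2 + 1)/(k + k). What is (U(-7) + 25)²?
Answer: 177241/196 ≈ 904.29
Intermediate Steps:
U(k) = 5 - 1/(2*k) (U(k) = 5 + (-2 + 1)/(k + k) = 5 - 1/(2*k))
(U(-7) + 25)² = ((5 - ½/(-7)) + 25)² = ((5 - ½*(-⅐)) + 25)² = ((5 + 1/14) + 25)² = (71/14 + 25)² = (421/14)² = 177241/196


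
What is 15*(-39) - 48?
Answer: -633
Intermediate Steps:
15*(-39) - 48 = -585 - 48 = -633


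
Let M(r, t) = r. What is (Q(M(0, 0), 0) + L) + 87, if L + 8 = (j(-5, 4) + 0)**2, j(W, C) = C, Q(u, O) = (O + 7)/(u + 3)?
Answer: 292/3 ≈ 97.333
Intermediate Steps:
Q(u, O) = (7 + O)/(3 + u)
L = 8 (L = -8 + (4 + 0)**2 = -8 + 4**2 = -8 + 16 = 8)
(Q(M(0, 0), 0) + L) + 87 = ((7 + 0)/(3 + 0) + 8) + 87 = (7/3 + 8) + 87 = 31/3 + 87 = 292/3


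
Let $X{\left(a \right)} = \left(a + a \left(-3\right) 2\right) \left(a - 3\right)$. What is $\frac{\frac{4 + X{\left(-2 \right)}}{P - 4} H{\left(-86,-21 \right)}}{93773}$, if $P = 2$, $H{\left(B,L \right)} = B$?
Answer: $- \frac{1978}{93773} \approx -0.021093$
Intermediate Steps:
$X{\left(a \right)} = - 5 a \left(-3 + a\right)$ ($X{\left(a \right)} = \left(a + - 3 a 2\right) \left(-3 + a\right) = \left(a - 6 a\right) \left(-3 + a\right) = - 5 a \left(-3 + a\right)$)
$\frac{\frac{4 + X{\left(-2 \right)}}{P - 4} H{\left(-86,-21 \right)}}{93773} = \frac{\frac{4 + 5 \left(-2\right) \left(3 - -2\right)}{2 - 4} \left(-86\right)}{93773} = \frac{4 + 5 \left(-2\right) \left(3 + 2\right)}{-2} \left(-86\right) \frac{1}{93773} = \left(4 + 5 \left(-2\right) 5\right) \left(- \frac{1}{2}\right) \left(-86\right) \frac{1}{93773} = \left(4 - 50\right) \left(- \frac{1}{2}\right) \left(-86\right) \frac{1}{93773} = \left(-46\right) \left(- \frac{1}{2}\right) \left(-86\right) \frac{1}{93773} = 23 \left(-86\right) \frac{1}{93773} = \left(-1978\right) \frac{1}{93773} = - \frac{1978}{93773}$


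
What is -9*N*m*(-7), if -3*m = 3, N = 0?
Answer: 0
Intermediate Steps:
m = -1 (m = -⅓*3 = -1)
-9*N*m*(-7) = -9*0*(-1)*(-7) = -0*(-7) = -9*0 = 0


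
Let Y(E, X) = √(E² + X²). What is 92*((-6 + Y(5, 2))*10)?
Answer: -5520 + 920*√29 ≈ -565.65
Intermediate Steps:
92*((-6 + Y(5, 2))*10) = 92*((-6 + √(5² + 2²))*10) = 92*((-6 + √(25 + 4))*10) = 92*((-6 + √29)*10) = 92*(-60 + 10*√29) = -5520 + 920*√29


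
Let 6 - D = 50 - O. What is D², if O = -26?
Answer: 4900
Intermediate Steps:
D = -70 (D = 6 - (50 - 1*(-26)) = 6 - (50 + 26) = 6 - 1*76 = 6 - 76 = -70)
D² = (-70)² = 4900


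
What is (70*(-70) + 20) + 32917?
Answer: 28037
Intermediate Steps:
(70*(-70) + 20) + 32917 = (-4900 + 20) + 32917 = -4880 + 32917 = 28037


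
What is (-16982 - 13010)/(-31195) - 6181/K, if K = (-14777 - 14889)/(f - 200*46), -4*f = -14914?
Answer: -301172747263/264408820 ≈ -1139.0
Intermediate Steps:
f = 7457/2 (f = -1/4*(-14914) = 7457/2 ≈ 3728.5)
K = 59332/10943 (K = (-14777 - 14889)/(7457/2 - 200*46) = -29666/(7457/2 - 9200) = -29666/(-10943/2) = -29666*(-2/10943) = 59332/10943 ≈ 5.4219)
(-16982 - 13010)/(-31195) - 6181/K = (-16982 - 13010)/(-31195) - 6181/59332/10943 = -29992*(-1/31195) - 6181*10943/59332 = 29992/31195 - 9662669/8476 = -301172747263/264408820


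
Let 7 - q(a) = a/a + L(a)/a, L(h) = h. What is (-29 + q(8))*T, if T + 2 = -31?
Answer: 792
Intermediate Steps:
T = -33 (T = -2 - 31 = -33)
q(a) = 5 (q(a) = 7 - (a/a + a/a) = 7 - (1 + 1) = 7 - 1*2 = 7 - 2 = 5)
(-29 + q(8))*T = (-29 + 5)*(-33) = -24*(-33) = 792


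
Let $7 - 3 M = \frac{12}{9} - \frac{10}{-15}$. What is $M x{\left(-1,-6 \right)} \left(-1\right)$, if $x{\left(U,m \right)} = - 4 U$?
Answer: $- \frac{20}{3} \approx -6.6667$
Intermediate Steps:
$M = \frac{5}{3}$ ($M = \frac{7}{3} - \frac{\frac{12}{9} - \frac{10}{-15}}{3} = \frac{7}{3} - \frac{12 \cdot \frac{1}{9} - - \frac{2}{3}}{3} = \frac{7}{3} - \frac{\frac{4}{3} + \frac{2}{3}}{3} = \frac{7}{3} - \frac{2}{3} = \frac{5}{3} \approx 1.6667$)
$M x{\left(-1,-6 \right)} \left(-1\right) = \frac{5 \left(\left(-4\right) \left(-1\right)\right)}{3} \left(-1\right) = \frac{5}{3} \cdot 4 \left(-1\right) = \frac{20}{3} \left(-1\right) = - \frac{20}{3}$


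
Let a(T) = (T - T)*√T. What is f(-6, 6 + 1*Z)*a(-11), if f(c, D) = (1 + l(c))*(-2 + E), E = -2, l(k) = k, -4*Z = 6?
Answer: 0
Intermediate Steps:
Z = -3/2 (Z = -¼*6 = -3/2 ≈ -1.5000)
f(c, D) = -4 - 4*c (f(c, D) = (1 + c)*(-2 - 2) = (1 + c)*(-4) = -4 - 4*c)
a(T) = 0 (a(T) = 0*√T = 0)
f(-6, 6 + 1*Z)*a(-11) = (-4 - 4*(-6))*0 = (-4 + 24)*0 = 20*0 = 0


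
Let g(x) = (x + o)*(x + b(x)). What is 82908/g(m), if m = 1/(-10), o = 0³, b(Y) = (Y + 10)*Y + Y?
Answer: 11844000/17 ≈ 6.9671e+5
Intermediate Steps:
b(Y) = Y + Y*(10 + Y) (b(Y) = (10 + Y)*Y + Y = Y*(10 + Y) + Y = Y + Y*(10 + Y))
o = 0
m = -⅒ ≈ -0.10000
g(x) = x*(x + x*(11 + x)) (g(x) = (x + 0)*(x + x*(11 + x)) = x*(x + x*(11 + x)))
82908/g(m) = 82908/(((-⅒)²*(12 - ⅒))) = 82908/(((1/100)*(119/10))) = 82908/(119/1000) = 82908*(1000/119) = 11844000/17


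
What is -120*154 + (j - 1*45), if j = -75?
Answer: -18600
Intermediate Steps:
-120*154 + (j - 1*45) = -120*154 + (-75 - 1*45) = -18480 + (-75 - 45) = -18480 - 120 = -18600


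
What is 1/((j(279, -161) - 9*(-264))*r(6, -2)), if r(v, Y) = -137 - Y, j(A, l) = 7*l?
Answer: -1/168615 ≈ -5.9307e-6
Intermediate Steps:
1/((j(279, -161) - 9*(-264))*r(6, -2)) = 1/((7*(-161) - 9*(-264))*(-137 - 1*(-2))) = 1/((-1127 + 2376)*(-137 + 2)) = 1/(1249*(-135)) = (1/1249)*(-1/135) = -1/168615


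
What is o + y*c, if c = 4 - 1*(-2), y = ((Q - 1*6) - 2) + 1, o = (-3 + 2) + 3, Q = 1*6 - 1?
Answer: -10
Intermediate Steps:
Q = 5 (Q = 6 - 1 = 5)
o = 2 (o = -1 + 3 = 2)
y = -2 (y = ((5 - 1*6) - 2) + 1 = ((5 - 6) - 2) + 1 = (-1 - 2) + 1 = -3 + 1 = -2)
c = 6 (c = 4 + 2 = 6)
o + y*c = 2 - 2*6 = 2 - 12 = -10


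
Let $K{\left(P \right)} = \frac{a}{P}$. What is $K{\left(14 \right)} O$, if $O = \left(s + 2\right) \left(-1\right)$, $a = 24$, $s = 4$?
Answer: $- \frac{72}{7} \approx -10.286$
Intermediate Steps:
$O = -6$ ($O = \left(4 + 2\right) \left(-1\right) = 6 \left(-1\right) = -6$)
$K{\left(P \right)} = \frac{24}{P}$
$K{\left(14 \right)} O = \frac{24}{14} \left(-6\right) = 24 \cdot \frac{1}{14} \left(-6\right) = \frac{12}{7} \left(-6\right) = - \frac{72}{7}$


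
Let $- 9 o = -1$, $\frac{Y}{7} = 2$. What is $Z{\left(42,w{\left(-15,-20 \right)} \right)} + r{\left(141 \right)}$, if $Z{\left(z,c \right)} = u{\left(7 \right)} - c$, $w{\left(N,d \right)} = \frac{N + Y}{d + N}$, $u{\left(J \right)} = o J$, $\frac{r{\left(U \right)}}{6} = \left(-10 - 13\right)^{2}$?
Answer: $\frac{1000046}{315} \approx 3174.8$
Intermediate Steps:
$Y = 14$ ($Y = 7 \cdot 2 = 14$)
$o = \frac{1}{9}$ ($o = \left(- \frac{1}{9}\right) \left(-1\right) = \frac{1}{9} \approx 0.11111$)
$r{\left(U \right)} = 3174$ ($r{\left(U \right)} = 6 \left(-10 - 13\right)^{2} = 6 \left(-23\right)^{2} = 6 \cdot 529 = 3174$)
$u{\left(J \right)} = \frac{J}{9}$
$w{\left(N,d \right)} = \frac{14 + N}{N + d}$ ($w{\left(N,d \right)} = \frac{N + 14}{d + N} = \frac{14 + N}{N + d}$)
$Z{\left(z,c \right)} = \frac{7}{9} - c$ ($Z{\left(z,c \right)} = \frac{1}{9} \cdot 7 - c = \frac{7}{9} - c$)
$Z{\left(42,w{\left(-15,-20 \right)} \right)} + r{\left(141 \right)} = \left(\frac{7}{9} - \frac{14 - 15}{-15 - 20}\right) + 3174 = \left(\frac{7}{9} - \frac{1}{-35} \left(-1\right)\right) + 3174 = \left(\frac{7}{9} - \left(- \frac{1}{35}\right) \left(-1\right)\right) + 3174 = \left(\frac{7}{9} - \frac{1}{35}\right) + 3174 = \frac{236}{315} + 3174 = \frac{1000046}{315}$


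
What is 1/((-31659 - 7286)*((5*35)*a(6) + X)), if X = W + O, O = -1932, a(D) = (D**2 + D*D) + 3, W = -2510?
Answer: -1/338159435 ≈ -2.9572e-9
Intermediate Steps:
a(D) = 3 + 2*D**2 (a(D) = (D**2 + D**2) + 3 = 2*D**2 + 3 = 3 + 2*D**2)
X = -4442 (X = -2510 - 1932 = -4442)
1/((-31659 - 7286)*((5*35)*a(6) + X)) = 1/((-31659 - 7286)*((5*35)*(3 + 2*6**2) - 4442)) = 1/(-38945*(175*(3 + 2*36) - 4442)) = 1/(-38945*(175*(3 + 72) - 4442)) = 1/(-38945*(175*75 - 4442)) = 1/(-38945*(13125 - 4442)) = 1/(-38945*8683) = 1/(-338159435) = -1/338159435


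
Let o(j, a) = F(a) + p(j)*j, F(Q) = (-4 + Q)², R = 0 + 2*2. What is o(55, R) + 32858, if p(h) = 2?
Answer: 32968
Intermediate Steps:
R = 4 (R = 0 + 4 = 4)
o(j, a) = (-4 + a)² + 2*j
o(55, R) + 32858 = ((-4 + 4)² + 2*55) + 32858 = (0² + 110) + 32858 = (0 + 110) + 32858 = 110 + 32858 = 32968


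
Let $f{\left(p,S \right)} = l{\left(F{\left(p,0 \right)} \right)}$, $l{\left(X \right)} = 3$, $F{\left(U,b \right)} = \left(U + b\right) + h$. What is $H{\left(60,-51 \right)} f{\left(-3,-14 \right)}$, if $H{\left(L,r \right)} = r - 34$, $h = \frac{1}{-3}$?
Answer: $-255$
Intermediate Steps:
$h = - \frac{1}{3} \approx -0.33333$
$F{\left(U,b \right)} = - \frac{1}{3} + U + b$ ($F{\left(U,b \right)} = \left(U + b\right) - \frac{1}{3} = - \frac{1}{3} + U + b$)
$f{\left(p,S \right)} = 3$
$H{\left(L,r \right)} = -34 + r$
$H{\left(60,-51 \right)} f{\left(-3,-14 \right)} = \left(-34 - 51\right) 3 = \left(-85\right) 3 = -255$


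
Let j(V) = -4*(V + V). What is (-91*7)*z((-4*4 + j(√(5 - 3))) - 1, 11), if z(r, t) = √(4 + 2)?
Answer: -637*√6 ≈ -1560.3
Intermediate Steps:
j(V) = -8*V
z(r, t) = √6
(-91*7)*z((-4*4 + j(√(5 - 3))) - 1, 11) = (-91*7)*√6 = -637*√6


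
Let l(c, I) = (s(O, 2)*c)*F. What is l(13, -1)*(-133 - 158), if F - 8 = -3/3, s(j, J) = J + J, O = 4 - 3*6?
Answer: -105924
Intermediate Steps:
O = -14 (O = 4 - 18 = -14)
s(j, J) = 2*J
F = 7 (F = 8 - 3/3 = 8 - 3*1/3 = 8 - 1 = 7)
l(c, I) = 28*c (l(c, I) = ((2*2)*c)*7 = (4*c)*7 = 28*c)
l(13, -1)*(-133 - 158) = (28*13)*(-133 - 158) = 364*(-291) = -105924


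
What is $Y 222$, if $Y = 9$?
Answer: $1998$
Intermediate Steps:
$Y 222 = 9 \cdot 222 = 1998$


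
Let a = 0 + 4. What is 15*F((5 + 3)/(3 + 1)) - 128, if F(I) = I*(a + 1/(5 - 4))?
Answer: 22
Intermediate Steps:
a = 4
F(I) = 5*I (F(I) = I*(4 + 1/(5 - 4)) = I*(4 + 1/1) = I*(4 + 1) = I*5 = 5*I)
15*F((5 + 3)/(3 + 1)) - 128 = 15*(5*((5 + 3)/(3 + 1))) - 128 = 15*(5*(8/4)) - 128 = 15*(5*(8*(¼))) - 128 = 15*(5*2) - 128 = 15*10 - 128 = 150 - 128 = 22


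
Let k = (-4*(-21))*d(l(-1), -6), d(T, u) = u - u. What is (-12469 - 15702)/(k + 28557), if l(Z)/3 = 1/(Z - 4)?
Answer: -28171/28557 ≈ -0.98648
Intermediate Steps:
l(Z) = 3/(-4 + Z) (l(Z) = 3/(Z - 4) = 3/(-4 + Z))
d(T, u) = 0
k = 0 (k = -4*(-21)*0 = 84*0 = 0)
(-12469 - 15702)/(k + 28557) = (-12469 - 15702)/(0 + 28557) = -28171/28557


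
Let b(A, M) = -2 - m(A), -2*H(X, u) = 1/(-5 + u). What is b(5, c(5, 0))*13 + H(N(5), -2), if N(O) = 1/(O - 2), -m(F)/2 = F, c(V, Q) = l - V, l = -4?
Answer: 1457/14 ≈ 104.07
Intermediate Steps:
c(V, Q) = -4 - V
m(F) = -2*F
N(O) = 1/(-2 + O)
H(X, u) = -1/(2*(-5 + u))
b(A, M) = -2 + 2*A (b(A, M) = -2 - (-2)*A = -2 + 2*A)
b(5, c(5, 0))*13 + H(N(5), -2) = (-2 + 2*5)*13 - 1/(-10 + 2*(-2)) = (-2 + 10)*13 - 1/(-10 - 4) = 8*13 - 1/(-14) = 104 - 1*(-1/14) = 104 + 1/14 = 1457/14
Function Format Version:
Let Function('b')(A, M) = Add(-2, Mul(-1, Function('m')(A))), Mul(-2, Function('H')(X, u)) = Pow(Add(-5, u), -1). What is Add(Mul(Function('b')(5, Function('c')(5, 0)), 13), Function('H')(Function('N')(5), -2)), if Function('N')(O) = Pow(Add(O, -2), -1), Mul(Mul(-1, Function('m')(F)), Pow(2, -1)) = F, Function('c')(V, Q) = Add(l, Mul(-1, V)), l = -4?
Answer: Rational(1457, 14) ≈ 104.07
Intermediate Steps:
Function('c')(V, Q) = Add(-4, Mul(-1, V))
Function('m')(F) = Mul(-2, F)
Function('N')(O) = Pow(Add(-2, O), -1)
Function('H')(X, u) = Mul(Rational(-1, 2), Pow(Add(-5, u), -1))
Function('b')(A, M) = Add(-2, Mul(2, A)) (Function('b')(A, M) = Add(-2, Mul(-1, Mul(-2, A))) = Add(-2, Mul(2, A)))
Add(Mul(Function('b')(5, Function('c')(5, 0)), 13), Function('H')(Function('N')(5), -2)) = Add(Mul(Add(-2, Mul(2, 5)), 13), Mul(-1, Pow(Add(-10, Mul(2, -2)), -1))) = Add(Mul(Add(-2, 10), 13), Mul(-1, Pow(Add(-10, -4), -1))) = Add(Mul(8, 13), Mul(-1, Pow(-14, -1))) = Add(104, Mul(-1, Rational(-1, 14))) = Add(104, Rational(1, 14)) = Rational(1457, 14)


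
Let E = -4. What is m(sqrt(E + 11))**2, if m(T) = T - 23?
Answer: (23 - sqrt(7))**2 ≈ 414.30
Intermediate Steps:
m(T) = -23 + T
m(sqrt(E + 11))**2 = (-23 + sqrt(-4 + 11))**2 = (-23 + sqrt(7))**2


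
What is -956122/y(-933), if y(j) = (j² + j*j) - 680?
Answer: -478061/870149 ≈ -0.54940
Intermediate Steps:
y(j) = -680 + 2*j² (y(j) = (j² + j²) - 680 = 2*j² - 680 = -680 + 2*j²)
-956122/y(-933) = -956122/(-680 + 2*(-933)²) = -956122/(-680 + 2*870489) = -956122/(-680 + 1740978) = -956122/1740298 = -956122*1/1740298 = -478061/870149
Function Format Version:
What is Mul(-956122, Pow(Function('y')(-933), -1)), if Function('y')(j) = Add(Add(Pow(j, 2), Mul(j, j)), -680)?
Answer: Rational(-478061, 870149) ≈ -0.54940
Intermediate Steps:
Function('y')(j) = Add(-680, Mul(2, Pow(j, 2))) (Function('y')(j) = Add(Add(Pow(j, 2), Pow(j, 2)), -680) = Add(Mul(2, Pow(j, 2)), -680) = Add(-680, Mul(2, Pow(j, 2))))
Mul(-956122, Pow(Function('y')(-933), -1)) = Mul(-956122, Pow(Add(-680, Mul(2, Pow(-933, 2))), -1)) = Mul(-956122, Pow(Add(-680, Mul(2, 870489)), -1)) = Mul(-956122, Pow(Add(-680, 1740978), -1)) = Mul(-956122, Pow(1740298, -1)) = Mul(-956122, Rational(1, 1740298)) = Rational(-478061, 870149)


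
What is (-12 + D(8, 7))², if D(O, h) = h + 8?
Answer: 9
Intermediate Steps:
D(O, h) = 8 + h
(-12 + D(8, 7))² = (-12 + (8 + 7))² = (-12 + 15)² = 3² = 9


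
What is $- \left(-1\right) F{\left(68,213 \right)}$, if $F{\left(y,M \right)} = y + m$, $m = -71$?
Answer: $-3$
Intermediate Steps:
$F{\left(y,M \right)} = -71 + y$ ($F{\left(y,M \right)} = y - 71 = -71 + y$)
$- \left(-1\right) F{\left(68,213 \right)} = - \left(-1\right) \left(-71 + 68\right) = - \left(-1\right) \left(-3\right) = \left(-1\right) 3 = -3$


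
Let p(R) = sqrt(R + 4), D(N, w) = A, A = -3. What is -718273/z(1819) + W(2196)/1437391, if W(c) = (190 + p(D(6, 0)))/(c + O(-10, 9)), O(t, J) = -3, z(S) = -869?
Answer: 2264139046780378/2739260464347 ≈ 826.55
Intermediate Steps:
D(N, w) = -3
p(R) = sqrt(4 + R)
W(c) = 191/(-3 + c) (W(c) = (190 + sqrt(4 - 3))/(c - 3) = (190 + sqrt(1))/(-3 + c) = (190 + 1)/(-3 + c) = 191/(-3 + c))
-718273/z(1819) + W(2196)/1437391 = -718273/(-869) + (191/(-3 + 2196))/1437391 = -718273*(-1/869) + (191/2193)*(1/1437391) = 718273/869 + (191*(1/2193))*(1/1437391) = 718273/869 + (191/2193)*(1/1437391) = 718273/869 + 191/3152198463 = 2264139046780378/2739260464347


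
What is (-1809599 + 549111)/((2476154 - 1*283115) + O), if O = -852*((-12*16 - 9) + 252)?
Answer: -1260488/2149587 ≈ -0.58639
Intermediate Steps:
O = -43452 (O = -852*((-192 - 9) + 252) = -852*(-201 + 252) = -852*51 = -43452)
(-1809599 + 549111)/((2476154 - 1*283115) + O) = (-1809599 + 549111)/((2476154 - 1*283115) - 43452) = -1260488/((2476154 - 283115) - 43452) = -1260488/(2193039 - 43452) = -1260488/2149587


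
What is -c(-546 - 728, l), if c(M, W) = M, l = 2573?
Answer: 1274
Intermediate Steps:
-c(-546 - 728, l) = -(-546 - 728) = -1*(-1274) = 1274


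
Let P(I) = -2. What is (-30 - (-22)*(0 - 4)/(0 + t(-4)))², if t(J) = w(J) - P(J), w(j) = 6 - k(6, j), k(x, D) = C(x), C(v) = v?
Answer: 5476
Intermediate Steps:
k(x, D) = x
w(j) = 0 (w(j) = 6 - 1*6 = 6 - 6 = 0)
t(J) = 2 (t(J) = 0 - 1*(-2) = 0 + 2 = 2)
(-30 - (-22)*(0 - 4)/(0 + t(-4)))² = (-30 - (-22)*(0 - 4)/(0 + 2))² = (-30 - (-22)*(-4/2))² = (-30 - (-22)*(-4*½))² = (-30 - (-22)*(-2))² = (-30 - 1*44)² = (-30 - 44)² = (-74)² = 5476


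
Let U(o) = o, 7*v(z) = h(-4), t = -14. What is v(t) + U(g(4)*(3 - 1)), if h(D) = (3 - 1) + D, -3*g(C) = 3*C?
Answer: -58/7 ≈ -8.2857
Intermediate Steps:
g(C) = -C
h(D) = 2 + D
v(z) = -2/7 (v(z) = (2 - 4)/7 = (⅐)*(-2) = -2/7)
v(t) + U(g(4)*(3 - 1)) = -2/7 + (-1*4)*(3 - 1) = -2/7 - 4*2 = -2/7 - 8 = -58/7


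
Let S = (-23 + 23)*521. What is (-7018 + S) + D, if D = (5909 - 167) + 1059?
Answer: -217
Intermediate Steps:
S = 0 (S = 0*521 = 0)
D = 6801 (D = 5742 + 1059 = 6801)
(-7018 + S) + D = (-7018 + 0) + 6801 = -7018 + 6801 = -217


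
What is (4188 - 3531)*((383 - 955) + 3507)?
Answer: 1928295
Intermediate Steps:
(4188 - 3531)*((383 - 955) + 3507) = 657*(-572 + 3507) = 657*2935 = 1928295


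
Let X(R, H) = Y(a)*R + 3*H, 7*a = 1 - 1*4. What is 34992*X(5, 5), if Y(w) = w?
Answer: 3149280/7 ≈ 4.4990e+5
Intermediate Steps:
a = -3/7 (a = (1 - 1*4)/7 = (1 - 4)/7 = (⅐)*(-3) = -3/7 ≈ -0.42857)
X(R, H) = 3*H - 3*R/7 (X(R, H) = -3*R/7 + 3*H = 3*H - 3*R/7)
34992*X(5, 5) = 34992*(3*5 - 3/7*5) = 34992*(15 - 15/7) = 34992*(90/7) = 3149280/7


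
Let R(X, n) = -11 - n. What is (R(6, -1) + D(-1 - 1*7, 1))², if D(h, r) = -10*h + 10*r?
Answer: 6400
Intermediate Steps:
(R(6, -1) + D(-1 - 1*7, 1))² = ((-11 - 1*(-1)) + (-10*(-1 - 1*7) + 10*1))² = ((-11 + 1) + (-10*(-1 - 7) + 10))² = (-10 + (-10*(-8) + 10))² = (-10 + (80 + 10))² = (-10 + 90)² = 80² = 6400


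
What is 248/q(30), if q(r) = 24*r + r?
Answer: 124/375 ≈ 0.33067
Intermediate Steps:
q(r) = 25*r
248/q(30) = 248/((25*30)) = 248/750 = 248*(1/750) = 124/375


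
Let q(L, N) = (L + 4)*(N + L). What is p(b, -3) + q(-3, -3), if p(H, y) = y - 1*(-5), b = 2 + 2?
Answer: -4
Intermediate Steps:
b = 4
q(L, N) = (4 + L)*(L + N)
p(H, y) = 5 + y (p(H, y) = y + 5 = 5 + y)
p(b, -3) + q(-3, -3) = (5 - 3) + ((-3)² + 4*(-3) + 4*(-3) - 3*(-3)) = 2 + (9 - 12 - 12 + 9) = 2 - 6 = -4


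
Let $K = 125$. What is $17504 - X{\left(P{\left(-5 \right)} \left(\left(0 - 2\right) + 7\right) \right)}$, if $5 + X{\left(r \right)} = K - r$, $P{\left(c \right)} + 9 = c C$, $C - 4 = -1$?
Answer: $17264$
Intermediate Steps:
$C = 3$ ($C = 4 - 1 = 3$)
$P{\left(c \right)} = -9 + 3 c$ ($P{\left(c \right)} = -9 + c 3 = -9 + 3 c$)
$X{\left(r \right)} = 120 - r$ ($X{\left(r \right)} = -5 - \left(-125 + r\right) = 120 - r$)
$17504 - X{\left(P{\left(-5 \right)} \left(\left(0 - 2\right) + 7\right) \right)} = 17504 - \left(120 - \left(-9 + 3 \left(-5\right)\right) \left(\left(0 - 2\right) + 7\right)\right) = 17504 - \left(120 - \left(-9 - 15\right) \left(-2 + 7\right)\right) = 17504 - \left(120 - \left(-24\right) 5\right) = 17504 - \left(120 - -120\right) = 17504 - \left(120 + 120\right) = 17504 - 240 = 17264$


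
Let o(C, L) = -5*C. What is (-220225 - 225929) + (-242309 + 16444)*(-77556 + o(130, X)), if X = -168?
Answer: 17663552036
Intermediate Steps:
(-220225 - 225929) + (-242309 + 16444)*(-77556 + o(130, X)) = (-220225 - 225929) + (-242309 + 16444)*(-77556 - 5*130) = -446154 - 225865*(-77556 - 650) = -446154 - 225865*(-78206) = -446154 + 17663998190 = 17663552036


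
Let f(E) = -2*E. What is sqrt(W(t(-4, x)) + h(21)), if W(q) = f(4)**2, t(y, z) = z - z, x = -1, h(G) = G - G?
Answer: 8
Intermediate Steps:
h(G) = 0
t(y, z) = 0
W(q) = 64 (W(q) = (-2*4)**2 = (-8)**2 = 64)
sqrt(W(t(-4, x)) + h(21)) = sqrt(64 + 0) = sqrt(64) = 8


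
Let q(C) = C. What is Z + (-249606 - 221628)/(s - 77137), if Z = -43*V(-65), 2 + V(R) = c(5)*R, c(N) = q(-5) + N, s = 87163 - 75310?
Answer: 3042829/32642 ≈ 93.218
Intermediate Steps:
s = 11853
c(N) = -5 + N
V(R) = -2 (V(R) = -2 + (-5 + 5)*R = -2 + 0*R = -2 + 0 = -2)
Z = 86 (Z = -43*(-2) = 86)
Z + (-249606 - 221628)/(s - 77137) = 86 + (-249606 - 221628)/(11853 - 77137) = 86 - 471234/(-65284) = 86 - 471234*(-1/65284) = 86 + 235617/32642 = 3042829/32642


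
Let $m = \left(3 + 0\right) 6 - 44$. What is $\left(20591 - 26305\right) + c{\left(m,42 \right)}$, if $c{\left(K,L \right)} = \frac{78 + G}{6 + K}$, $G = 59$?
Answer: $- \frac{114417}{20} \approx -5720.9$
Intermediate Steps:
$m = -26$ ($m = 3 \cdot 6 - 44 = 18 - 44 = -26$)
$c{\left(K,L \right)} = \frac{137}{6 + K}$ ($c{\left(K,L \right)} = \frac{78 + 59}{6 + K} = \frac{137}{6 + K}$)
$\left(20591 - 26305\right) + c{\left(m,42 \right)} = \left(20591 - 26305\right) + \frac{137}{6 - 26} = -5714 + \frac{137}{-20} = -5714 + 137 \left(- \frac{1}{20}\right) = -5714 - \frac{137}{20} = - \frac{114417}{20}$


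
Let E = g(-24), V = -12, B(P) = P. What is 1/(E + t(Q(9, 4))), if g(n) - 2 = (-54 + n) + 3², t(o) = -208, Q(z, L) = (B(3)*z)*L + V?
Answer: -1/275 ≈ -0.0036364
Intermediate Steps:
Q(z, L) = -12 + 3*L*z (Q(z, L) = (3*z)*L - 12 = 3*L*z - 12 = -12 + 3*L*z)
g(n) = -43 + n (g(n) = 2 + ((-54 + n) + 3²) = 2 + ((-54 + n) + 9) = 2 + (-45 + n) = -43 + n)
E = -67 (E = -43 - 24 = -67)
1/(E + t(Q(9, 4))) = 1/(-67 - 208) = 1/(-275) = -1/275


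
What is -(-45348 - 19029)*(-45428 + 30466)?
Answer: -963208674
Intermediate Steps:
-(-45348 - 19029)*(-45428 + 30466) = -(-64377)*(-14962) = -1*963208674 = -963208674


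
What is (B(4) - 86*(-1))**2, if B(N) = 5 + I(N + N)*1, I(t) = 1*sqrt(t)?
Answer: 8289 + 364*sqrt(2) ≈ 8803.8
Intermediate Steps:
I(t) = sqrt(t)
B(N) = 5 + sqrt(2)*sqrt(N) (B(N) = 5 + sqrt(N + N)*1 = 5 + sqrt(2*N)*1 = 5 + (sqrt(2)*sqrt(N))*1 = 5 + sqrt(2)*sqrt(N))
(B(4) - 86*(-1))**2 = ((5 + sqrt(2)*sqrt(4)) - 86*(-1))**2 = ((5 + sqrt(2)*2) + 86)**2 = ((5 + 2*sqrt(2)) + 86)**2 = (91 + 2*sqrt(2))**2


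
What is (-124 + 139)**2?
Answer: 225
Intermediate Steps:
(-124 + 139)**2 = 15**2 = 225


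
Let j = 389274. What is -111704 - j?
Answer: -500978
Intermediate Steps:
-111704 - j = -111704 - 1*389274 = -111704 - 389274 = -500978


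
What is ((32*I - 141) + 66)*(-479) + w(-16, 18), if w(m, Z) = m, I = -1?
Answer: 51237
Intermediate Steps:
((32*I - 141) + 66)*(-479) + w(-16, 18) = ((32*(-1) - 141) + 66)*(-479) - 16 = ((-32 - 141) + 66)*(-479) - 16 = (-173 + 66)*(-479) - 16 = -107*(-479) - 16 = 51253 - 16 = 51237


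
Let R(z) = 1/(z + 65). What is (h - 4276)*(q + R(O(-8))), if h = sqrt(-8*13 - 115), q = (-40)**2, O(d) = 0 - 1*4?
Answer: -417341876/61 + 97601*I*sqrt(219)/61 ≈ -6.8417e+6 + 23678.0*I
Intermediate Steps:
O(d) = -4 (O(d) = 0 - 4 = -4)
q = 1600
R(z) = 1/(65 + z)
h = I*sqrt(219) (h = sqrt(-104 - 115) = sqrt(-219) = I*sqrt(219) ≈ 14.799*I)
(h - 4276)*(q + R(O(-8))) = (I*sqrt(219) - 4276)*(1600 + 1/(65 - 4)) = (-4276 + I*sqrt(219))*(1600 + 1/61) = (-4276 + I*sqrt(219))*(97601/61) = -417341876/61 + 97601*I*sqrt(219)/61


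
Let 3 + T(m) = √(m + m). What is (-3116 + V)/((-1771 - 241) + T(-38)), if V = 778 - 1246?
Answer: 1031680/580043 + 1024*I*√19/580043 ≈ 1.7786 + 0.0076951*I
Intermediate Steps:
V = -468
T(m) = -3 + √2*√m (T(m) = -3 + √(m + m) = -3 + √(2*m) = -3 + √2*√m)
(-3116 + V)/((-1771 - 241) + T(-38)) = (-3116 - 468)/((-1771 - 241) + (-3 + √2*√(-38))) = -3584/(-2012 + (-3 + √2*(I*√38))) = -3584/(-2012 + (-3 + 2*I*√19)) = -3584/(-2015 + 2*I*√19)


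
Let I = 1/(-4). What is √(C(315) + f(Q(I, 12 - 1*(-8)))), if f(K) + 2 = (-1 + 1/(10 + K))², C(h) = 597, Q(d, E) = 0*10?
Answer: √59581/10 ≈ 24.409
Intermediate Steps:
I = -¼ ≈ -0.25000
Q(d, E) = 0
f(K) = -2 + (-1 + 1/(10 + K))²
√(C(315) + f(Q(I, 12 - 1*(-8)))) = √(597 + (-2 + (9 + 0)²/(10 + 0)²)) = √(597 + (-2 + 9²/10²)) = √(597 + (-2 + 81*(1/100))) = √(597 + (-2 + 81/100)) = √(597 - 119/100) = √(59581/100) = √59581/10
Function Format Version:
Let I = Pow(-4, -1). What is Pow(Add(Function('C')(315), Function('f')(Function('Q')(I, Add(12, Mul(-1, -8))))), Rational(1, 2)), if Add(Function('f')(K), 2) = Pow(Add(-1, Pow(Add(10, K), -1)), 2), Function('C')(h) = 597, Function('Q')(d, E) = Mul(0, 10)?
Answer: Mul(Rational(1, 10), Pow(59581, Rational(1, 2))) ≈ 24.409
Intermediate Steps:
I = Rational(-1, 4) ≈ -0.25000
Function('Q')(d, E) = 0
Function('f')(K) = Add(-2, Pow(Add(-1, Pow(Add(10, K), -1)), 2))
Pow(Add(Function('C')(315), Function('f')(Function('Q')(I, Add(12, Mul(-1, -8))))), Rational(1, 2)) = Pow(Add(597, Add(-2, Mul(Pow(Add(9, 0), 2), Pow(Add(10, 0), -2)))), Rational(1, 2)) = Pow(Add(597, Add(-2, Mul(Pow(9, 2), Pow(10, -2)))), Rational(1, 2)) = Pow(Add(597, Add(-2, Mul(81, Rational(1, 100)))), Rational(1, 2)) = Pow(Add(597, Add(-2, Rational(81, 100))), Rational(1, 2)) = Pow(Add(597, Rational(-119, 100)), Rational(1, 2)) = Pow(Rational(59581, 100), Rational(1, 2)) = Mul(Rational(1, 10), Pow(59581, Rational(1, 2)))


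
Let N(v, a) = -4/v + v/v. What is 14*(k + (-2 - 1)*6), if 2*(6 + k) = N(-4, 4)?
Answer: -322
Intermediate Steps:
N(v, a) = 1 - 4/v (N(v, a) = -4/v + 1 = 1 - 4/v)
k = -5 (k = -6 + ((-4 - 4)/(-4))/2 = -6 + (-¼*(-8))/2 = -6 + (½)*2 = -6 + 1 = -5)
14*(k + (-2 - 1)*6) = 14*(-5 + (-2 - 1)*6) = 14*(-5 - 3*6) = 14*(-5 - 18) = 14*(-23) = -322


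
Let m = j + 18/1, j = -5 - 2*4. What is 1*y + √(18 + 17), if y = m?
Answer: 5 + √35 ≈ 10.916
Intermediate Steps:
j = -13 (j = -5 - 8 = -13)
m = 5 (m = -13 + 18/1 = -13 + 18*1 = -13 + 18 = 5)
y = 5
1*y + √(18 + 17) = 1*5 + √(18 + 17) = 5 + √35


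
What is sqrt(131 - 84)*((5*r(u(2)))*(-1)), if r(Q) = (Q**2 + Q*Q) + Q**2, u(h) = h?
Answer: -60*sqrt(47) ≈ -411.34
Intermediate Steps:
r(Q) = 3*Q**2 (r(Q) = (Q**2 + Q**2) + Q**2 = 2*Q**2 + Q**2 = 3*Q**2)
sqrt(131 - 84)*((5*r(u(2)))*(-1)) = sqrt(131 - 84)*((5*(3*2**2))*(-1)) = sqrt(47)*((5*(3*4))*(-1)) = sqrt(47)*((5*12)*(-1)) = sqrt(47)*(60*(-1)) = sqrt(47)*(-60) = -60*sqrt(47)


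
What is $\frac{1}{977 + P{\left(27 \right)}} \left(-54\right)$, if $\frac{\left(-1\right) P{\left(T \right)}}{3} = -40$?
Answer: $- \frac{54}{1097} \approx -0.049225$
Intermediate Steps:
$P{\left(T \right)} = 120$ ($P{\left(T \right)} = \left(-3\right) \left(-40\right) = 120$)
$\frac{1}{977 + P{\left(27 \right)}} \left(-54\right) = \frac{1}{977 + 120} \left(-54\right) = \frac{1}{1097} \left(-54\right) = - \frac{54}{1097}$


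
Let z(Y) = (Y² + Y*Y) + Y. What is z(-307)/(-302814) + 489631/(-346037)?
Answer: -213388170701/104784848118 ≈ -2.0364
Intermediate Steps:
z(Y) = Y + 2*Y² (z(Y) = (Y² + Y²) + Y = 2*Y² + Y = Y + 2*Y²)
z(-307)/(-302814) + 489631/(-346037) = -307*(1 + 2*(-307))/(-302814) + 489631/(-346037) = -307*(1 - 614)*(-1/302814) + 489631*(-1/346037) = -307*(-613)*(-1/302814) - 489631/346037 = 188191*(-1/302814) - 489631/346037 = -188191/302814 - 489631/346037 = -213388170701/104784848118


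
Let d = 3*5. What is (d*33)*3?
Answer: 1485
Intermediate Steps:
d = 15
(d*33)*3 = (15*33)*3 = 495*3 = 1485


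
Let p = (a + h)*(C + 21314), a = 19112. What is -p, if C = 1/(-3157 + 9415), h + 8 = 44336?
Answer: -4230909172360/3129 ≈ -1.3522e+9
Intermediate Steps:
h = 44328 (h = -8 + 44336 = 44328)
C = 1/6258 ≈ 0.00015980
p = 4230909172360/3129 (p = (19112 + 44328)*(1/6258 + 21314) = 63440*(133383013/6258) = 4230909172360/3129 ≈ 1.3522e+9)
-p = -1*4230909172360/3129 = -4230909172360/3129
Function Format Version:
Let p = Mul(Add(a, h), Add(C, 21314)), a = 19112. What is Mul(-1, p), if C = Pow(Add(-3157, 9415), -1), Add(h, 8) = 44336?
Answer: Rational(-4230909172360, 3129) ≈ -1.3522e+9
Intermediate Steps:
h = 44328 (h = Add(-8, 44336) = 44328)
C = Rational(1, 6258) (C = Pow(6258, -1) = Rational(1, 6258) ≈ 0.00015980)
p = Rational(4230909172360, 3129) (p = Mul(Add(19112, 44328), Add(Rational(1, 6258), 21314)) = Mul(63440, Rational(133383013, 6258)) = Rational(4230909172360, 3129) ≈ 1.3522e+9)
Mul(-1, p) = Mul(-1, Rational(4230909172360, 3129)) = Rational(-4230909172360, 3129)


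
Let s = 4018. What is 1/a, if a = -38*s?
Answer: -1/152684 ≈ -6.5495e-6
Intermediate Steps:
a = -152684 (a = -38*4018 = -152684)
1/a = 1/(-152684) = -1/152684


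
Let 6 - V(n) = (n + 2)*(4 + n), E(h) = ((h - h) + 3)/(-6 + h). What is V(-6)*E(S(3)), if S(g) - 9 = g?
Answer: -1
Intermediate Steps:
S(g) = 9 + g
E(h) = 3/(-6 + h) (E(h) = (0 + 3)/(-6 + h) = 3/(-6 + h))
V(n) = 6 - (2 + n)*(4 + n) (V(n) = 6 - (n + 2)*(4 + n) = 6 - (2 + n)*(4 + n))
V(-6)*E(S(3)) = (-2 - 1*(-6)² - 6*(-6))*(3/(-6 + (9 + 3))) = (-2 - 1*36 + 36)*(3/(-6 + 12)) = (-2 - 36 + 36)*(3/6) = -6/6 = -2*½ = -1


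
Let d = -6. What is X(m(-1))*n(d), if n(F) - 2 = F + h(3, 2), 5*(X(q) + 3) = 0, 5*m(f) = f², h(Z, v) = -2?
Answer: 18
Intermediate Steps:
m(f) = f²/5
X(q) = -3 (X(q) = -3 + (⅕)*0 = -3 + 0 = -3)
n(F) = F (n(F) = 2 + (F - 2) = 2 + (-2 + F) = F)
X(m(-1))*n(d) = -3*(-6) = 18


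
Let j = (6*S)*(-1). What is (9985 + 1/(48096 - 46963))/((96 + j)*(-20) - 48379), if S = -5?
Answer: -11313006/57668567 ≈ -0.19617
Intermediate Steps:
j = 30 (j = (6*(-5))*(-1) = -30*(-1) = 30)
(9985 + 1/(48096 - 46963))/((96 + j)*(-20) - 48379) = (9985 + 1/(48096 - 46963))/((96 + 30)*(-20) - 48379) = (9985 + 1/1133)/(126*(-20) - 48379) = (9985 + 1/1133)/(-2520 - 48379) = (11313006/1133)/(-50899) = (11313006/1133)*(-1/50899) = -11313006/57668567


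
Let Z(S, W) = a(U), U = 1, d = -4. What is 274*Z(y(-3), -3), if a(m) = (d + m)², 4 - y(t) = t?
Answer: 2466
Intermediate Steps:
y(t) = 4 - t
a(m) = (-4 + m)²
Z(S, W) = 9 (Z(S, W) = (-4 + 1)² = (-3)² = 9)
274*Z(y(-3), -3) = 274*9 = 2466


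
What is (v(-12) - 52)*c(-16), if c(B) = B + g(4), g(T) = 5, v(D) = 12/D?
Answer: 583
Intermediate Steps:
c(B) = 5 + B (c(B) = B + 5 = 5 + B)
(v(-12) - 52)*c(-16) = (12/(-12) - 52)*(5 - 16) = (12*(-1/12) - 52)*(-11) = (-1 - 52)*(-11) = -53*(-11) = 583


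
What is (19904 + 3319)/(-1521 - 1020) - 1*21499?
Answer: -18217394/847 ≈ -21508.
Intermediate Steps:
(19904 + 3319)/(-1521 - 1020) - 1*21499 = 23223/(-2541) - 21499 = 23223*(-1/2541) - 21499 = -7741/847 - 21499 = -18217394/847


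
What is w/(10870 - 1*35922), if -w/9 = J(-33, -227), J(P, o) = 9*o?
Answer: -18387/25052 ≈ -0.73395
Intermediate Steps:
w = 18387 (w = -81*(-227) = -9*(-2043) = 18387)
w/(10870 - 1*35922) = 18387/(10870 - 1*35922) = 18387/(10870 - 35922) = 18387/(-25052) = 18387*(-1/25052) = -18387/25052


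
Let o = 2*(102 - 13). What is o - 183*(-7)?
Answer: 1459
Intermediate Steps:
o = 178 (o = 2*89 = 178)
o - 183*(-7) = 178 - 183*(-7) = 178 + 1281 = 1459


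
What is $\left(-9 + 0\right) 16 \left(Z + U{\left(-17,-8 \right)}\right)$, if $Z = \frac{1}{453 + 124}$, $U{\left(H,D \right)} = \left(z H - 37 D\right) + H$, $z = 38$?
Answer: $\frac{30493152}{577} \approx 52848.0$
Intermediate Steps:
$U{\left(H,D \right)} = - 37 D + 39 H$ ($U{\left(H,D \right)} = \left(38 H - 37 D\right) + H = \left(- 37 D + 38 H\right) + H = - 37 D + 39 H$)
$Z = \frac{1}{577} \approx 0.0017331$
$\left(-9 + 0\right) 16 \left(Z + U{\left(-17,-8 \right)}\right) = \left(-9 + 0\right) 16 \left(\frac{1}{577} + \left(\left(-37\right) \left(-8\right) + 39 \left(-17\right)\right)\right) = \left(-9\right) 16 \left(\frac{1}{577} + \left(296 - 663\right)\right) = - 144 \left(\frac{1}{577} - 367\right) = \left(-144\right) \left(- \frac{211758}{577}\right) = \frac{30493152}{577}$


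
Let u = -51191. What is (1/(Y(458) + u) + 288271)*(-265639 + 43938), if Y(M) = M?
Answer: -3242344455584042/50733 ≈ -6.3910e+10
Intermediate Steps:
(1/(Y(458) + u) + 288271)*(-265639 + 43938) = (1/(458 - 51191) + 288271)*(-265639 + 43938) = (1/(-50733) + 288271)*(-221701) = (-1/50733 + 288271)*(-221701) = (14624852642/50733)*(-221701) = -3242344455584042/50733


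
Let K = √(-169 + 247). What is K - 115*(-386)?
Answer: 44390 + √78 ≈ 44399.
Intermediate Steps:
K = √78 ≈ 8.8318
K - 115*(-386) = √78 - 115*(-386) = √78 + 44390 = 44390 + √78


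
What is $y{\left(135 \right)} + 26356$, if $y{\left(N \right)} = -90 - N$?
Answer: $26131$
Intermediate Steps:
$y{\left(135 \right)} + 26356 = \left(-90 - 135\right) + 26356 = -225 + 26356 = 26131$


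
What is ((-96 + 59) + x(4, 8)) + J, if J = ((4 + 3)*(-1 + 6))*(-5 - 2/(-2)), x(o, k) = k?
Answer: -169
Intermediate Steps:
J = -140 (J = (7*5)*(-5 - 2*(-½)) = 35*(-5 + 1) = 35*(-4) = -140)
((-96 + 59) + x(4, 8)) + J = ((-96 + 59) + 8) - 140 = (-37 + 8) - 140 = -29 - 140 = -169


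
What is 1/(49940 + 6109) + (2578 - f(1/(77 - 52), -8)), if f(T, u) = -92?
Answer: 149650831/56049 ≈ 2670.0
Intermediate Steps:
1/(49940 + 6109) + (2578 - f(1/(77 - 52), -8)) = 1/(49940 + 6109) + (2578 - 1*(-92)) = 1/56049 + (2578 + 92) = 1/56049 + 2670 = 149650831/56049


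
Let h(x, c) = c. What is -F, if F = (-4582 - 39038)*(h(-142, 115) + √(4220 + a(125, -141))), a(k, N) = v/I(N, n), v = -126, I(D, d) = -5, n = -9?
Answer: 5016300 + 8724*√106130 ≈ 7.8584e+6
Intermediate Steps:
a(k, N) = 126/5 (a(k, N) = -126/(-5) = -126*(-⅕) = 126/5)
F = -5016300 - 8724*√106130 (F = (-4582 - 39038)*(115 + √(4220 + 126/5)) = -43620*(115 + √(21226/5)) = -43620*(115 + √106130/5) = -5016300 - 8724*√106130 ≈ -7.8584e+6)
-F = -(-5016300 - 8724*√106130) = 5016300 + 8724*√106130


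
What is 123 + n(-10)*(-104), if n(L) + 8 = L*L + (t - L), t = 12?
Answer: -11733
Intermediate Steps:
n(L) = 4 + L**2 - L (n(L) = -8 + (L*L + (12 - L)) = -8 + (L**2 + (12 - L)) = -8 + (12 + L**2 - L) = 4 + L**2 - L)
123 + n(-10)*(-104) = 123 + (4 + (-10)**2 - 1*(-10))*(-104) = 123 + (4 + 100 + 10)*(-104) = 123 + 114*(-104) = 123 - 11856 = -11733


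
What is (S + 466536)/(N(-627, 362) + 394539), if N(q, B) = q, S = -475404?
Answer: -739/32826 ≈ -0.022513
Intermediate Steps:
(S + 466536)/(N(-627, 362) + 394539) = (-475404 + 466536)/(-627 + 394539) = -8868/393912 = -8868*1/393912 = -739/32826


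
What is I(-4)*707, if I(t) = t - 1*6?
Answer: -7070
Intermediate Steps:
I(t) = -6 + t (I(t) = t - 6 = -6 + t)
I(-4)*707 = (-6 - 4)*707 = -10*707 = -7070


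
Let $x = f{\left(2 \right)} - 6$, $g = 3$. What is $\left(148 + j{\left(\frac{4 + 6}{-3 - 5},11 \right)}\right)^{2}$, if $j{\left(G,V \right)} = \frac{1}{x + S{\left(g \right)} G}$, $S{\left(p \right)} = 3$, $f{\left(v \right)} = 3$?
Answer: $\frac{15936064}{729} \approx 21860.0$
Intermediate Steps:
$x = -3$ ($x = 3 - 6 = -3$)
$j{\left(G,V \right)} = \frac{1}{-3 + 3 G}$
$\left(148 + j{\left(\frac{4 + 6}{-3 - 5},11 \right)}\right)^{2} = \left(148 + \frac{1}{3 \left(-1 + \frac{4 + 6}{-3 - 5}\right)}\right)^{2} = \left(148 + \frac{1}{3 \left(-1 + \frac{10}{-8}\right)}\right)^{2} = \left(148 + \frac{1}{3 \left(-1 + 10 \left(- \frac{1}{8}\right)\right)}\right)^{2} = \left(148 + \frac{1}{3 \left(-1 - \frac{5}{4}\right)}\right)^{2} = \left(148 + \frac{1}{3 \left(- \frac{9}{4}\right)}\right)^{2} = \left(148 + \frac{1}{3} \left(- \frac{4}{9}\right)\right)^{2} = \left(148 - \frac{4}{27}\right)^{2} = \left(\frac{3992}{27}\right)^{2} = \frac{15936064}{729}$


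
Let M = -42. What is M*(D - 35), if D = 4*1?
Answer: 1302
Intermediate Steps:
D = 4
M*(D - 35) = -42*(4 - 35) = -42*(-31) = 1302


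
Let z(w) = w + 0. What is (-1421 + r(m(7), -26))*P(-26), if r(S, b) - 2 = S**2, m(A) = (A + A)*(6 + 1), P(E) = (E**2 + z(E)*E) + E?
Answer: 10853310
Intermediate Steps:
z(w) = w
P(E) = E + 2*E**2 (P(E) = (E**2 + E*E) + E = (E**2 + E**2) + E = 2*E**2 + E = E + 2*E**2)
m(A) = 14*A (m(A) = (2*A)*7 = 14*A)
r(S, b) = 2 + S**2
(-1421 + r(m(7), -26))*P(-26) = (-1421 + (2 + (14*7)**2))*(-26*(1 + 2*(-26))) = (-1421 + (2 + 98**2))*(-26*(1 - 52)) = (-1421 + (2 + 9604))*(-26*(-51)) = (-1421 + 9606)*1326 = 8185*1326 = 10853310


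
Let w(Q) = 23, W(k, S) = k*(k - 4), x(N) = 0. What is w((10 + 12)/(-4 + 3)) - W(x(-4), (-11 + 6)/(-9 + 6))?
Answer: 23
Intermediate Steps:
W(k, S) = k*(-4 + k)
w((10 + 12)/(-4 + 3)) - W(x(-4), (-11 + 6)/(-9 + 6)) = 23 - 0*(-4 + 0) = 23 - 0*(-4) = 23 - 1*0 = 23 + 0 = 23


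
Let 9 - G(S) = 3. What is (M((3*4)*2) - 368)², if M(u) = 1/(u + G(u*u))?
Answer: 121859521/900 ≈ 1.3540e+5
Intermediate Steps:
G(S) = 6 (G(S) = 9 - 1*3 = 9 - 3 = 6)
M(u) = 1/(6 + u) (M(u) = 1/(u + 6) = 1/(6 + u))
(M((3*4)*2) - 368)² = (1/(6 + (3*4)*2) - 368)² = (1/(6 + 12*2) - 368)² = (1/(6 + 24) - 368)² = (1/30 - 368)² = (-11039/30)² = 121859521/900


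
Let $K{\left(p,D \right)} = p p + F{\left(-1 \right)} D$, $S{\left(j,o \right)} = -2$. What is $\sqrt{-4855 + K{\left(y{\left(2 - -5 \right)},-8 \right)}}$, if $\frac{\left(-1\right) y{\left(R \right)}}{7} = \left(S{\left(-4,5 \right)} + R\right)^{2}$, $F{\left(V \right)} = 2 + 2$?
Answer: $\sqrt{25738} \approx 160.43$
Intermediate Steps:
$F{\left(V \right)} = 4$
$y{\left(R \right)} = - 7 \left(-2 + R\right)^{2}$
$K{\left(p,D \right)} = p^{2} + 4 D$ ($K{\left(p,D \right)} = p p + 4 D = p^{2} + 4 D$)
$\sqrt{-4855 + K{\left(y{\left(2 - -5 \right)},-8 \right)}} = \sqrt{-4855 + \left(\left(- 7 \left(-2 + \left(2 - -5\right)\right)^{2}\right)^{2} + 4 \left(-8\right)\right)} = \sqrt{-4855 - \left(32 - \left(- 7 \left(-2 + \left(2 + 5\right)\right)^{2}\right)^{2}\right)} = \sqrt{-4855 - \left(32 - \left(- 7 \left(-2 + 7\right)^{2}\right)^{2}\right)} = \sqrt{-4855 - \left(32 - \left(- 7 \cdot 5^{2}\right)^{2}\right)} = \sqrt{-4855 - \left(32 - \left(\left(-7\right) 25\right)^{2}\right)} = \sqrt{-4855 - \left(32 - \left(-175\right)^{2}\right)} = \sqrt{-4855 + \left(30625 - 32\right)} = \sqrt{-4855 + 30593} = \sqrt{25738}$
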